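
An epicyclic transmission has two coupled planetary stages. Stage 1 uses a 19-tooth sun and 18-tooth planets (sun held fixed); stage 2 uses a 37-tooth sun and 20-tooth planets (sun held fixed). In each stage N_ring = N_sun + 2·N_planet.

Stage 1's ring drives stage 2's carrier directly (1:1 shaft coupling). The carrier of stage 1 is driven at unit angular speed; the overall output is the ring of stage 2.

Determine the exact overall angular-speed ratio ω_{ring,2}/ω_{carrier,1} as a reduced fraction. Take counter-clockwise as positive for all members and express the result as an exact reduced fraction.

8436/4235

Stage 1: N_ring = 19 + 2·18 = 55
Stage 1: 19(ω_s−ω_c) = −55(ω_r−ω_c),  ω_s=0, ω_c=1
Stage 1: ω_r = 1 − (19/55)(0−1) = 74/55
  ⇒ ω_r¹/ω_c¹ = 74/55
Stage 2: N_ring = 37 + 2·20 = 77
Stage 2: 37(ω_s−ω_c) = −77(ω_r−ω_c),  ω_s=0, ω_c=1
Stage 2: ω_r = 1 − (37/77)(0−1) = 114/77
  ⇒ ω_r²/ω_c² = 114/77
Coupling ω_c² = ω_r¹ ⇒ overall = 74/55 × 114/77 = 8436/4235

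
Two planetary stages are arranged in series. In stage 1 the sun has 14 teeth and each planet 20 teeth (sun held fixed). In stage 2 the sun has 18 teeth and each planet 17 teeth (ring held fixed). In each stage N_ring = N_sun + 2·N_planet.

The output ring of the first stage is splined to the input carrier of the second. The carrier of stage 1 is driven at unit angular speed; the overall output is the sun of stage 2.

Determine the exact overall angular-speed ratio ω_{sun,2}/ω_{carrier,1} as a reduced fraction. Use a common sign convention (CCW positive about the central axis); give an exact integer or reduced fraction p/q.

Stage 1: N_ring = 14 + 2·20 = 54
Stage 1: 14(ω_s−ω_c) = −54(ω_r−ω_c),  ω_s=0, ω_c=1
Stage 1: ω_r = 1 − (14/54)(0−1) = 34/27
  ⇒ ω_r¹/ω_c¹ = 34/27
Stage 2: N_ring = 18 + 2·17 = 52
Stage 2: 18(ω_s−ω_c) = −52(ω_r−ω_c),  ω_r=0, ω_c=1
Stage 2: ω_s = 1 − (52/18)(0−1) = 35/9
  ⇒ ω_s²/ω_c² = 35/9
Coupling ω_c² = ω_r¹ ⇒ overall = 34/27 × 35/9 = 1190/243

1190/243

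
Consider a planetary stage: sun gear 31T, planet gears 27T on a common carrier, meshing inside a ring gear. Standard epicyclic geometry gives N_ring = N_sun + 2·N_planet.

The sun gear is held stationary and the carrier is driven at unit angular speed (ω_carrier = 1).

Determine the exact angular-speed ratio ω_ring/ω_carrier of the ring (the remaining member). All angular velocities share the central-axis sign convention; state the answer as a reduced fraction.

116/85

N_ring = 31 + 2·27 = 85
31(ω_s−ω_c) = −85(ω_r−ω_c),  ω_s=0, ω_c=1
ω_r = 1 − (31/85)(0−1) = 116/85
ω_r/ω_c = 116/85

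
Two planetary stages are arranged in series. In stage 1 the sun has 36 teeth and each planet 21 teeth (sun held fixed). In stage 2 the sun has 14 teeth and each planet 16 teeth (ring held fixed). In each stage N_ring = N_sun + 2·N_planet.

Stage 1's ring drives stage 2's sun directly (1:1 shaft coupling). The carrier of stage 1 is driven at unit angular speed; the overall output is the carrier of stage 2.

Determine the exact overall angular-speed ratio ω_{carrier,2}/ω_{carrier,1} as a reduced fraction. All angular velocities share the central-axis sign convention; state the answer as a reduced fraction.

133/390

Stage 1: N_ring = 36 + 2·21 = 78
Stage 1: 36(ω_s−ω_c) = −78(ω_r−ω_c),  ω_s=0, ω_c=1
Stage 1: ω_r = 1 − (36/78)(0−1) = 19/13
  ⇒ ω_r¹/ω_c¹ = 19/13
Stage 2: N_ring = 14 + 2·16 = 46
Stage 2: 14(ω_s−ω_c) = −46(ω_r−ω_c),  ω_r=0, ω_s=1
Stage 2: 14(1−ω_c) = −46(0−ω_c)  ⇒  60ω_c = 14  ⇒  ω_c = 7/30
  ⇒ ω_c²/ω_s² = 7/30
Coupling ω_s² = ω_r¹ ⇒ overall = 19/13 × 7/30 = 133/390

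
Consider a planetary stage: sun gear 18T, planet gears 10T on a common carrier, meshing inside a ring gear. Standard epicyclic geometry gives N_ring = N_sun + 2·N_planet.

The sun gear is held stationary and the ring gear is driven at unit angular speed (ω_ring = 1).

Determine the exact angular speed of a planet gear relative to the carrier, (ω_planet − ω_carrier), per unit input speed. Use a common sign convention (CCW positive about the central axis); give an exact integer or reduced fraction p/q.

171/140

N_ring = 18 + 2·10 = 38
18(ω_s−ω_c) = −38(ω_r−ω_c),  ω_s=0, ω_r=1
18(0−ω_c) = −38(1−ω_c)  ⇒  56ω_c = 38  ⇒  ω_c = 19/28
sun–planet: 18·(0−19/28) = −10·(ω_p−ω_c)  ⇒  ω_p−ω_c = −(18/10)·(-19/28) = 171/140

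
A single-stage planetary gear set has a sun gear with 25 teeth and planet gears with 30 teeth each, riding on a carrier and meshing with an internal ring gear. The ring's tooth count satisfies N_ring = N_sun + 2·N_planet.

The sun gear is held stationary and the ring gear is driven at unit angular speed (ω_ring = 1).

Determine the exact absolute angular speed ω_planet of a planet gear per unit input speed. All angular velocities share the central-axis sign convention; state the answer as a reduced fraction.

17/12

N_ring = 25 + 2·30 = 85
25(ω_s−ω_c) = −85(ω_r−ω_c),  ω_s=0, ω_r=1
25(0−ω_c) = −85(1−ω_c)  ⇒  110ω_c = 85  ⇒  ω_c = 17/22
sun–planet: 25·(0−17/22) = −30·(ω_p−ω_c)  ⇒  ω_p−ω_c = −(25/30)·(-17/22) = 85/132
ω_p = 17/22 + 85/132 = 17/12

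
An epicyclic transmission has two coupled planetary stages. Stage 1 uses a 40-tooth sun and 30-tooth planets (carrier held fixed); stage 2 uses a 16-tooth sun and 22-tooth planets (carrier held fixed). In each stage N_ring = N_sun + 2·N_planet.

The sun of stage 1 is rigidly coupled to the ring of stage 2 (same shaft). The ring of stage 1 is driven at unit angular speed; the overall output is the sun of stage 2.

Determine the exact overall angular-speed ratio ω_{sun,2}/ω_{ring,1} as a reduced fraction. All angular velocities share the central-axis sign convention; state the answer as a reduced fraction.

75/8

Stage 1: N_ring = 40 + 2·30 = 100
Stage 1: 40(ω_s−ω_c) = −100(ω_r−ω_c),  ω_c=0, ω_r=1
Stage 1: ω_s = 0 − (100/40)(1−0) = -5/2
  ⇒ ω_s¹/ω_r¹ = -5/2
Stage 2: N_ring = 16 + 2·22 = 60
Stage 2: 16(ω_s−ω_c) = −60(ω_r−ω_c),  ω_c=0, ω_r=1
Stage 2: ω_s = 0 − (60/16)(1−0) = -15/4
  ⇒ ω_s²/ω_r² = -15/4
Coupling ω_r² = ω_s¹ ⇒ overall = -5/2 × -15/4 = 75/8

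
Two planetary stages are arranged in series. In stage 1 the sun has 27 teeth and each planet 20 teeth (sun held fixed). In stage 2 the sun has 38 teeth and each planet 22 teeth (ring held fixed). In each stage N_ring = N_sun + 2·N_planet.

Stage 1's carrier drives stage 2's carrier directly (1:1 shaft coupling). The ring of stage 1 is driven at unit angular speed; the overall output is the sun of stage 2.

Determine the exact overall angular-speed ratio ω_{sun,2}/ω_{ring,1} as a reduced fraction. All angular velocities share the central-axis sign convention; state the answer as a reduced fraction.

Stage 1: N_ring = 27 + 2·20 = 67
Stage 1: 27(ω_s−ω_c) = −67(ω_r−ω_c),  ω_s=0, ω_r=1
Stage 1: 27(0−ω_c) = −67(1−ω_c)  ⇒  94ω_c = 67  ⇒  ω_c = 67/94
  ⇒ ω_c¹/ω_r¹ = 67/94
Stage 2: N_ring = 38 + 2·22 = 82
Stage 2: 38(ω_s−ω_c) = −82(ω_r−ω_c),  ω_r=0, ω_c=1
Stage 2: ω_s = 1 − (82/38)(0−1) = 60/19
  ⇒ ω_s²/ω_c² = 60/19
Coupling ω_c² = ω_c¹ ⇒ overall = 67/94 × 60/19 = 2010/893

2010/893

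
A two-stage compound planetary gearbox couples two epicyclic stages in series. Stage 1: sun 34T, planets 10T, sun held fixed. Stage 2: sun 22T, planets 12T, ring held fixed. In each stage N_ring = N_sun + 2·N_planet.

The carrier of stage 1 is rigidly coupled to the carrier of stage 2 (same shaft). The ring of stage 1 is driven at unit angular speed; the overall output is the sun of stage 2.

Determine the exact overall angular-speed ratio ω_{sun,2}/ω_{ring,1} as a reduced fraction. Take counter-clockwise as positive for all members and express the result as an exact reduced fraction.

459/242

Stage 1: N_ring = 34 + 2·10 = 54
Stage 1: 34(ω_s−ω_c) = −54(ω_r−ω_c),  ω_s=0, ω_r=1
Stage 1: 34(0−ω_c) = −54(1−ω_c)  ⇒  88ω_c = 54  ⇒  ω_c = 27/44
  ⇒ ω_c¹/ω_r¹ = 27/44
Stage 2: N_ring = 22 + 2·12 = 46
Stage 2: 22(ω_s−ω_c) = −46(ω_r−ω_c),  ω_r=0, ω_c=1
Stage 2: ω_s = 1 − (46/22)(0−1) = 34/11
  ⇒ ω_s²/ω_c² = 34/11
Coupling ω_c² = ω_c¹ ⇒ overall = 27/44 × 34/11 = 459/242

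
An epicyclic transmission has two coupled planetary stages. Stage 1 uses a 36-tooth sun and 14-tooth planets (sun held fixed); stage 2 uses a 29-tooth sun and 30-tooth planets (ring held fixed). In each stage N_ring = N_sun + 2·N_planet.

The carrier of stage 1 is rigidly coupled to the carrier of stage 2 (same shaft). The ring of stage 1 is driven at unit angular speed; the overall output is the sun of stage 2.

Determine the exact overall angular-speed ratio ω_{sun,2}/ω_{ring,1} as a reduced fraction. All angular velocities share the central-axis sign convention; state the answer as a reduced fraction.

1888/725

Stage 1: N_ring = 36 + 2·14 = 64
Stage 1: 36(ω_s−ω_c) = −64(ω_r−ω_c),  ω_s=0, ω_r=1
Stage 1: 36(0−ω_c) = −64(1−ω_c)  ⇒  100ω_c = 64  ⇒  ω_c = 16/25
  ⇒ ω_c¹/ω_r¹ = 16/25
Stage 2: N_ring = 29 + 2·30 = 89
Stage 2: 29(ω_s−ω_c) = −89(ω_r−ω_c),  ω_r=0, ω_c=1
Stage 2: ω_s = 1 − (89/29)(0−1) = 118/29
  ⇒ ω_s²/ω_c² = 118/29
Coupling ω_c² = ω_c¹ ⇒ overall = 16/25 × 118/29 = 1888/725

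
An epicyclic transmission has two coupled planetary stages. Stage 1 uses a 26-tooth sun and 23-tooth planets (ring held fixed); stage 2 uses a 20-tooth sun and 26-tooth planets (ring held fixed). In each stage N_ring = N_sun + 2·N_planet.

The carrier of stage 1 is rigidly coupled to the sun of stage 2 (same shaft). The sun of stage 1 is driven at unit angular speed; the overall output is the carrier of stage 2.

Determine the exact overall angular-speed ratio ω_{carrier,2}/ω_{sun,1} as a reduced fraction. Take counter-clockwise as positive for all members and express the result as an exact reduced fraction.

65/1127

Stage 1: N_ring = 26 + 2·23 = 72
Stage 1: 26(ω_s−ω_c) = −72(ω_r−ω_c),  ω_r=0, ω_s=1
Stage 1: 26(1−ω_c) = −72(0−ω_c)  ⇒  98ω_c = 26  ⇒  ω_c = 13/49
  ⇒ ω_c¹/ω_s¹ = 13/49
Stage 2: N_ring = 20 + 2·26 = 72
Stage 2: 20(ω_s−ω_c) = −72(ω_r−ω_c),  ω_r=0, ω_s=1
Stage 2: 20(1−ω_c) = −72(0−ω_c)  ⇒  92ω_c = 20  ⇒  ω_c = 5/23
  ⇒ ω_c²/ω_s² = 5/23
Coupling ω_s² = ω_c¹ ⇒ overall = 13/49 × 5/23 = 65/1127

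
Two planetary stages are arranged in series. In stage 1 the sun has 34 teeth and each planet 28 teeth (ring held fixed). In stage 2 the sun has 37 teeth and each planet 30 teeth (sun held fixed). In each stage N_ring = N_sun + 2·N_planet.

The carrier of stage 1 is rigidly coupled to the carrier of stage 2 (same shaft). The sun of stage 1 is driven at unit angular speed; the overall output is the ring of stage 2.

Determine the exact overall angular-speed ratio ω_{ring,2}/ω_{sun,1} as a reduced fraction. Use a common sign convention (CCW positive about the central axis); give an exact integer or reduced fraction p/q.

Stage 1: N_ring = 34 + 2·28 = 90
Stage 1: 34(ω_s−ω_c) = −90(ω_r−ω_c),  ω_r=0, ω_s=1
Stage 1: 34(1−ω_c) = −90(0−ω_c)  ⇒  124ω_c = 34  ⇒  ω_c = 17/62
  ⇒ ω_c¹/ω_s¹ = 17/62
Stage 2: N_ring = 37 + 2·30 = 97
Stage 2: 37(ω_s−ω_c) = −97(ω_r−ω_c),  ω_s=0, ω_c=1
Stage 2: ω_r = 1 − (37/97)(0−1) = 134/97
  ⇒ ω_r²/ω_c² = 134/97
Coupling ω_c² = ω_c¹ ⇒ overall = 17/62 × 134/97 = 1139/3007

1139/3007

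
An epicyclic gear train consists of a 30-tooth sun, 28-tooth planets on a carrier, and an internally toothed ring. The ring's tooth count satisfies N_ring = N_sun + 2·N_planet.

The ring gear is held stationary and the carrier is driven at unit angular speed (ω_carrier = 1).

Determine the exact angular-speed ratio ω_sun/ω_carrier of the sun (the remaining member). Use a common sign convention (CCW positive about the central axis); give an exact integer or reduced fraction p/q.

N_ring = 30 + 2·28 = 86
30(ω_s−ω_c) = −86(ω_r−ω_c),  ω_r=0, ω_c=1
ω_s = 1 − (86/30)(0−1) = 58/15
ω_s/ω_c = 58/15

58/15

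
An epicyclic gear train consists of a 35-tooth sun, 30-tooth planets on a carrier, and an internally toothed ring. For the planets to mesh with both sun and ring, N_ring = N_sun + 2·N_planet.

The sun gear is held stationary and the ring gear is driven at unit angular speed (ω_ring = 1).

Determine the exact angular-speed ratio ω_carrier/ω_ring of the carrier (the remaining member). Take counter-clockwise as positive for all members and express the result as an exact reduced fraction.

N_ring = 35 + 2·30 = 95
35(ω_s−ω_c) = −95(ω_r−ω_c),  ω_s=0, ω_r=1
35(0−ω_c) = −95(1−ω_c)  ⇒  130ω_c = 95  ⇒  ω_c = 19/26
ω_c/ω_r = 19/26

19/26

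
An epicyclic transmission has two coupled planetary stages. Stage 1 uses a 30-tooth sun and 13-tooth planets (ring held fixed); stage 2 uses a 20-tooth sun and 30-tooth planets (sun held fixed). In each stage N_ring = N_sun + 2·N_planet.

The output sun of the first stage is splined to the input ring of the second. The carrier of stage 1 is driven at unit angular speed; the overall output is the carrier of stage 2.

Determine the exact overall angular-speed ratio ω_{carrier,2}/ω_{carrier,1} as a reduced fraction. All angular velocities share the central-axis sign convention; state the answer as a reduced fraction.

172/75

Stage 1: N_ring = 30 + 2·13 = 56
Stage 1: 30(ω_s−ω_c) = −56(ω_r−ω_c),  ω_r=0, ω_c=1
Stage 1: ω_s = 1 − (56/30)(0−1) = 43/15
  ⇒ ω_s¹/ω_c¹ = 43/15
Stage 2: N_ring = 20 + 2·30 = 80
Stage 2: 20(ω_s−ω_c) = −80(ω_r−ω_c),  ω_s=0, ω_r=1
Stage 2: 20(0−ω_c) = −80(1−ω_c)  ⇒  100ω_c = 80  ⇒  ω_c = 4/5
  ⇒ ω_c²/ω_r² = 4/5
Coupling ω_r² = ω_s¹ ⇒ overall = 43/15 × 4/5 = 172/75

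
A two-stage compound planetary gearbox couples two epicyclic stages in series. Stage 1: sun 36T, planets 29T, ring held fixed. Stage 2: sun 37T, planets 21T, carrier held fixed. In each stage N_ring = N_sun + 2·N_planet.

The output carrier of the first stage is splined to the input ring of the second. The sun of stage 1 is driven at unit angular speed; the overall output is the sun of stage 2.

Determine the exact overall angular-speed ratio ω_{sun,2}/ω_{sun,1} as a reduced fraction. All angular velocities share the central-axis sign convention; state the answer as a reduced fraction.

Stage 1: N_ring = 36 + 2·29 = 94
Stage 1: 36(ω_s−ω_c) = −94(ω_r−ω_c),  ω_r=0, ω_s=1
Stage 1: 36(1−ω_c) = −94(0−ω_c)  ⇒  130ω_c = 36  ⇒  ω_c = 18/65
  ⇒ ω_c¹/ω_s¹ = 18/65
Stage 2: N_ring = 37 + 2·21 = 79
Stage 2: 37(ω_s−ω_c) = −79(ω_r−ω_c),  ω_c=0, ω_r=1
Stage 2: ω_s = 0 − (79/37)(1−0) = -79/37
  ⇒ ω_s²/ω_r² = -79/37
Coupling ω_r² = ω_c¹ ⇒ overall = 18/65 × -79/37 = -1422/2405

-1422/2405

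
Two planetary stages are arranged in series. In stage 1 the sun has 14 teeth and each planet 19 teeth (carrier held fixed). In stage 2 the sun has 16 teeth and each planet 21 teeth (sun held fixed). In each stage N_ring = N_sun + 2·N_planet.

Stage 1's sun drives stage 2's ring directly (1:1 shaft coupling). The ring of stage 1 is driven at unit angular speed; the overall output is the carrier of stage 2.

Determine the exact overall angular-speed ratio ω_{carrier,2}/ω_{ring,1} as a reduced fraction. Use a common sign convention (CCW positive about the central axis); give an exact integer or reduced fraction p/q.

-754/259

Stage 1: N_ring = 14 + 2·19 = 52
Stage 1: 14(ω_s−ω_c) = −52(ω_r−ω_c),  ω_c=0, ω_r=1
Stage 1: ω_s = 0 − (52/14)(1−0) = -26/7
  ⇒ ω_s¹/ω_r¹ = -26/7
Stage 2: N_ring = 16 + 2·21 = 58
Stage 2: 16(ω_s−ω_c) = −58(ω_r−ω_c),  ω_s=0, ω_r=1
Stage 2: 16(0−ω_c) = −58(1−ω_c)  ⇒  74ω_c = 58  ⇒  ω_c = 29/37
  ⇒ ω_c²/ω_r² = 29/37
Coupling ω_r² = ω_s¹ ⇒ overall = -26/7 × 29/37 = -754/259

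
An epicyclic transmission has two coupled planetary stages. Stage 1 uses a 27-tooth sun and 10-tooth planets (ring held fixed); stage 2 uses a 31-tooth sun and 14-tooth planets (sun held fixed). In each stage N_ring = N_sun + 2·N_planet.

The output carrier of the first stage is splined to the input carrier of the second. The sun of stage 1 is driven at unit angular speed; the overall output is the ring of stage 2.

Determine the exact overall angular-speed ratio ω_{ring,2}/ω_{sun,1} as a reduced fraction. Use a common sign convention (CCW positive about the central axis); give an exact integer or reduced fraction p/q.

1215/2183

Stage 1: N_ring = 27 + 2·10 = 47
Stage 1: 27(ω_s−ω_c) = −47(ω_r−ω_c),  ω_r=0, ω_s=1
Stage 1: 27(1−ω_c) = −47(0−ω_c)  ⇒  74ω_c = 27  ⇒  ω_c = 27/74
  ⇒ ω_c¹/ω_s¹ = 27/74
Stage 2: N_ring = 31 + 2·14 = 59
Stage 2: 31(ω_s−ω_c) = −59(ω_r−ω_c),  ω_s=0, ω_c=1
Stage 2: ω_r = 1 − (31/59)(0−1) = 90/59
  ⇒ ω_r²/ω_c² = 90/59
Coupling ω_c² = ω_c¹ ⇒ overall = 27/74 × 90/59 = 1215/2183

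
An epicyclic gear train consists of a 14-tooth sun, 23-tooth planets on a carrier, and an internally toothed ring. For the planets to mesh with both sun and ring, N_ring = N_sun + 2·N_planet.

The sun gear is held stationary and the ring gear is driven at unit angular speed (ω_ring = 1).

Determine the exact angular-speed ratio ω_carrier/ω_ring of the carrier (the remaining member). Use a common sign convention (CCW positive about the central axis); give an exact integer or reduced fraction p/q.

30/37

N_ring = 14 + 2·23 = 60
14(ω_s−ω_c) = −60(ω_r−ω_c),  ω_s=0, ω_r=1
14(0−ω_c) = −60(1−ω_c)  ⇒  74ω_c = 60  ⇒  ω_c = 30/37
ω_c/ω_r = 30/37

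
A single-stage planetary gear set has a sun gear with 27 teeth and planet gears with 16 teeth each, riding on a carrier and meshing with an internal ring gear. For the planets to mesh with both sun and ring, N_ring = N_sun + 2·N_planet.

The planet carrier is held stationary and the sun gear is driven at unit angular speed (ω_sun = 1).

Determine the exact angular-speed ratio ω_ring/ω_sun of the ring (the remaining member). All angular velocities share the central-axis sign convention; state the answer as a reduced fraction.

-27/59

N_ring = 27 + 2·16 = 59
27(ω_s−ω_c) = −59(ω_r−ω_c),  ω_c=0, ω_s=1
ω_r = 0 − (27/59)(1−0) = -27/59
ω_r/ω_s = -27/59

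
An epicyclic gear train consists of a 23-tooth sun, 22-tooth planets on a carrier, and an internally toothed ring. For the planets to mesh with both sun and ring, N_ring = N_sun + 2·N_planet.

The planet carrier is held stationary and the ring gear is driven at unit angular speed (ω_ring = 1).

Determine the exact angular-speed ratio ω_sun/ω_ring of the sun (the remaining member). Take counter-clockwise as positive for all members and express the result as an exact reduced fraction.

-67/23

N_ring = 23 + 2·22 = 67
23(ω_s−ω_c) = −67(ω_r−ω_c),  ω_c=0, ω_r=1
ω_s = 0 − (67/23)(1−0) = -67/23
ω_s/ω_r = -67/23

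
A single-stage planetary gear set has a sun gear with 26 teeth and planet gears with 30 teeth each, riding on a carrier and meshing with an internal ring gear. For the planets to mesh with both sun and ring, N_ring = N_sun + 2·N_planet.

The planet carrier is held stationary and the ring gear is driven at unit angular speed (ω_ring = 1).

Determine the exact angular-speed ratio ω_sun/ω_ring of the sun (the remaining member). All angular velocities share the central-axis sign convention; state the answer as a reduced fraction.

-43/13

N_ring = 26 + 2·30 = 86
26(ω_s−ω_c) = −86(ω_r−ω_c),  ω_c=0, ω_r=1
ω_s = 0 − (86/26)(1−0) = -43/13
ω_s/ω_r = -43/13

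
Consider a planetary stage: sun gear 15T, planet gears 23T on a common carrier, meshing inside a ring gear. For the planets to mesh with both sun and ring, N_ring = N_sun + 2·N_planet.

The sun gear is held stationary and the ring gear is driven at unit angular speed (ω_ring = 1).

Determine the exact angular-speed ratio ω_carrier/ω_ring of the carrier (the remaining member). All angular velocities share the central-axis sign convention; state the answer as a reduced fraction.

61/76

N_ring = 15 + 2·23 = 61
15(ω_s−ω_c) = −61(ω_r−ω_c),  ω_s=0, ω_r=1
15(0−ω_c) = −61(1−ω_c)  ⇒  76ω_c = 61  ⇒  ω_c = 61/76
ω_c/ω_r = 61/76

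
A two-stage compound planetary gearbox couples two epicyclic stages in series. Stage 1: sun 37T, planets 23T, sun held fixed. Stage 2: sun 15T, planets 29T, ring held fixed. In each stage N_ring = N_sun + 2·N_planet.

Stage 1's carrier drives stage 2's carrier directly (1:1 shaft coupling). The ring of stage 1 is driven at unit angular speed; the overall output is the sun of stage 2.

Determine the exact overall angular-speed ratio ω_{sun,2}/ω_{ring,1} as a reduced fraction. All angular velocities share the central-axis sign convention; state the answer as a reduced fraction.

Stage 1: N_ring = 37 + 2·23 = 83
Stage 1: 37(ω_s−ω_c) = −83(ω_r−ω_c),  ω_s=0, ω_r=1
Stage 1: 37(0−ω_c) = −83(1−ω_c)  ⇒  120ω_c = 83  ⇒  ω_c = 83/120
  ⇒ ω_c¹/ω_r¹ = 83/120
Stage 2: N_ring = 15 + 2·29 = 73
Stage 2: 15(ω_s−ω_c) = −73(ω_r−ω_c),  ω_r=0, ω_c=1
Stage 2: ω_s = 1 − (73/15)(0−1) = 88/15
  ⇒ ω_s²/ω_c² = 88/15
Coupling ω_c² = ω_c¹ ⇒ overall = 83/120 × 88/15 = 913/225

913/225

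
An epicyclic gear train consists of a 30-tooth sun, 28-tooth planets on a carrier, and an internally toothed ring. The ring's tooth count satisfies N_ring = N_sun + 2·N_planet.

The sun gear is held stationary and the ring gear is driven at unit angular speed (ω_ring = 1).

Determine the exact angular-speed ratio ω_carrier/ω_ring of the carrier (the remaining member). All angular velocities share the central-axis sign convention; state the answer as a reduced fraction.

43/58

N_ring = 30 + 2·28 = 86
30(ω_s−ω_c) = −86(ω_r−ω_c),  ω_s=0, ω_r=1
30(0−ω_c) = −86(1−ω_c)  ⇒  116ω_c = 86  ⇒  ω_c = 43/58
ω_c/ω_r = 43/58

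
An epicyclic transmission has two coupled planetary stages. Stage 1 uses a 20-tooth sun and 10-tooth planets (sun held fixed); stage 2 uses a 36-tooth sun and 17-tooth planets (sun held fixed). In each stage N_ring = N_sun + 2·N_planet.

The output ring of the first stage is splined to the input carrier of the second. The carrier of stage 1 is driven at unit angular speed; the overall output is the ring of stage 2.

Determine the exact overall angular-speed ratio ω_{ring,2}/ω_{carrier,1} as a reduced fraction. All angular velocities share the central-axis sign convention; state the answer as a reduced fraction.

159/70

Stage 1: N_ring = 20 + 2·10 = 40
Stage 1: 20(ω_s−ω_c) = −40(ω_r−ω_c),  ω_s=0, ω_c=1
Stage 1: ω_r = 1 − (20/40)(0−1) = 3/2
  ⇒ ω_r¹/ω_c¹ = 3/2
Stage 2: N_ring = 36 + 2·17 = 70
Stage 2: 36(ω_s−ω_c) = −70(ω_r−ω_c),  ω_s=0, ω_c=1
Stage 2: ω_r = 1 − (36/70)(0−1) = 53/35
  ⇒ ω_r²/ω_c² = 53/35
Coupling ω_c² = ω_r¹ ⇒ overall = 3/2 × 53/35 = 159/70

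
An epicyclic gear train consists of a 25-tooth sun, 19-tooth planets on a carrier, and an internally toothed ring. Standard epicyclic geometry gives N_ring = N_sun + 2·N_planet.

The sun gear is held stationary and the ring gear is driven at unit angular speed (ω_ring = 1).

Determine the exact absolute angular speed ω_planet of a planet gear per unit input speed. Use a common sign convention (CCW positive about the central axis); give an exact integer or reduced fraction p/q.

N_ring = 25 + 2·19 = 63
25(ω_s−ω_c) = −63(ω_r−ω_c),  ω_s=0, ω_r=1
25(0−ω_c) = −63(1−ω_c)  ⇒  88ω_c = 63  ⇒  ω_c = 63/88
sun–planet: 25·(0−63/88) = −19·(ω_p−ω_c)  ⇒  ω_p−ω_c = −(25/19)·(-63/88) = 1575/1672
ω_p = 63/88 + 1575/1672 = 63/38

63/38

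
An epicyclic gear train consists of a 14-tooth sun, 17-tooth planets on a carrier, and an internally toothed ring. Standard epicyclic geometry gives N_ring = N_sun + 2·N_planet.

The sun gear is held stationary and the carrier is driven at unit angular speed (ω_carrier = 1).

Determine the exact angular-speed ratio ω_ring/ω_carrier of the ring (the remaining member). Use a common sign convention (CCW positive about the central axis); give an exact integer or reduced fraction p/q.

31/24

N_ring = 14 + 2·17 = 48
14(ω_s−ω_c) = −48(ω_r−ω_c),  ω_s=0, ω_c=1
ω_r = 1 − (14/48)(0−1) = 31/24
ω_r/ω_c = 31/24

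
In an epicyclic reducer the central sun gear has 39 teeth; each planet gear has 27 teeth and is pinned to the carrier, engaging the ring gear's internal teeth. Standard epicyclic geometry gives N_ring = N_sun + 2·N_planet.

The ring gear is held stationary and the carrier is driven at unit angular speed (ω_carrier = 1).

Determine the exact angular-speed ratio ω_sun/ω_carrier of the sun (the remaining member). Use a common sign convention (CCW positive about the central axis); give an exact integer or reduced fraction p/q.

44/13

N_ring = 39 + 2·27 = 93
39(ω_s−ω_c) = −93(ω_r−ω_c),  ω_r=0, ω_c=1
ω_s = 1 − (93/39)(0−1) = 44/13
ω_s/ω_c = 44/13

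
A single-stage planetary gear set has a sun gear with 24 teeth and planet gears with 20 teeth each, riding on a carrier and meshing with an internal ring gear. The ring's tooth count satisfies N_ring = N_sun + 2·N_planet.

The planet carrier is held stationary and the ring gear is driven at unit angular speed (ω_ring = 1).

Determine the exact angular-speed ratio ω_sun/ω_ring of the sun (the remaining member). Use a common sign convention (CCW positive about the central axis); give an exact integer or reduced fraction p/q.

-8/3

N_ring = 24 + 2·20 = 64
24(ω_s−ω_c) = −64(ω_r−ω_c),  ω_c=0, ω_r=1
ω_s = 0 − (64/24)(1−0) = -8/3
ω_s/ω_r = -8/3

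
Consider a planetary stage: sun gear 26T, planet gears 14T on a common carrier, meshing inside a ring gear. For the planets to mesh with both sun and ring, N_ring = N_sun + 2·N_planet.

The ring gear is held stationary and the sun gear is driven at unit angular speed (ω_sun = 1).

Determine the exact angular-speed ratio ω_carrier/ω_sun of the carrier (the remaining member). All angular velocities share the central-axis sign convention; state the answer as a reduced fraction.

N_ring = 26 + 2·14 = 54
26(ω_s−ω_c) = −54(ω_r−ω_c),  ω_r=0, ω_s=1
26(1−ω_c) = −54(0−ω_c)  ⇒  80ω_c = 26  ⇒  ω_c = 13/40
ω_c/ω_s = 13/40

13/40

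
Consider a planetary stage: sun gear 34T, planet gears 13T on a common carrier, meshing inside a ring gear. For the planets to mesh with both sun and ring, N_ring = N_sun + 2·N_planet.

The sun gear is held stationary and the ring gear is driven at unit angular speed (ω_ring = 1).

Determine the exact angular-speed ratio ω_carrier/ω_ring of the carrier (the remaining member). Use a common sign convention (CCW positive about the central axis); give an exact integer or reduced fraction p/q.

30/47

N_ring = 34 + 2·13 = 60
34(ω_s−ω_c) = −60(ω_r−ω_c),  ω_s=0, ω_r=1
34(0−ω_c) = −60(1−ω_c)  ⇒  94ω_c = 60  ⇒  ω_c = 30/47
ω_c/ω_r = 30/47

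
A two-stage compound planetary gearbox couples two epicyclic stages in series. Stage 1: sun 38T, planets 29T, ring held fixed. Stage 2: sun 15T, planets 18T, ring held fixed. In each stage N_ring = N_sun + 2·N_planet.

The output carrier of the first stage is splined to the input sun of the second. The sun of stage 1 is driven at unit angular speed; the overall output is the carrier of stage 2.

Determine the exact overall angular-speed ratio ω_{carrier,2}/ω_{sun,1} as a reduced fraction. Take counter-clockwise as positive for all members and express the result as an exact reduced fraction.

95/1474

Stage 1: N_ring = 38 + 2·29 = 96
Stage 1: 38(ω_s−ω_c) = −96(ω_r−ω_c),  ω_r=0, ω_s=1
Stage 1: 38(1−ω_c) = −96(0−ω_c)  ⇒  134ω_c = 38  ⇒  ω_c = 19/67
  ⇒ ω_c¹/ω_s¹ = 19/67
Stage 2: N_ring = 15 + 2·18 = 51
Stage 2: 15(ω_s−ω_c) = −51(ω_r−ω_c),  ω_r=0, ω_s=1
Stage 2: 15(1−ω_c) = −51(0−ω_c)  ⇒  66ω_c = 15  ⇒  ω_c = 5/22
  ⇒ ω_c²/ω_s² = 5/22
Coupling ω_s² = ω_c¹ ⇒ overall = 19/67 × 5/22 = 95/1474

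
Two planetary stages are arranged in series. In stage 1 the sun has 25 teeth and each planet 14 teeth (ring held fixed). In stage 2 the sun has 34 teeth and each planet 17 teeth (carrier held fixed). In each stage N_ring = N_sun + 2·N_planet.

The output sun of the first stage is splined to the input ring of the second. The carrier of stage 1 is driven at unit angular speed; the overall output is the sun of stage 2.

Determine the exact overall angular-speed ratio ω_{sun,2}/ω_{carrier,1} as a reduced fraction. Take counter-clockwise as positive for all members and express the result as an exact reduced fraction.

Stage 1: N_ring = 25 + 2·14 = 53
Stage 1: 25(ω_s−ω_c) = −53(ω_r−ω_c),  ω_r=0, ω_c=1
Stage 1: ω_s = 1 − (53/25)(0−1) = 78/25
  ⇒ ω_s¹/ω_c¹ = 78/25
Stage 2: N_ring = 34 + 2·17 = 68
Stage 2: 34(ω_s−ω_c) = −68(ω_r−ω_c),  ω_c=0, ω_r=1
Stage 2: ω_s = 0 − (68/34)(1−0) = -2
  ⇒ ω_s²/ω_r² = -2
Coupling ω_r² = ω_s¹ ⇒ overall = 78/25 × -2 = -156/25

-156/25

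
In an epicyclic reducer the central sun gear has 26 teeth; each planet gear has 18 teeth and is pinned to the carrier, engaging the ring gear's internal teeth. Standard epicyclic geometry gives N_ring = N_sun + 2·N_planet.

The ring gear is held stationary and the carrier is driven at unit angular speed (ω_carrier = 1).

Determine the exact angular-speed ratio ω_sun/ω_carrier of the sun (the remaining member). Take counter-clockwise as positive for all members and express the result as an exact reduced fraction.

44/13

N_ring = 26 + 2·18 = 62
26(ω_s−ω_c) = −62(ω_r−ω_c),  ω_r=0, ω_c=1
ω_s = 1 − (62/26)(0−1) = 44/13
ω_s/ω_c = 44/13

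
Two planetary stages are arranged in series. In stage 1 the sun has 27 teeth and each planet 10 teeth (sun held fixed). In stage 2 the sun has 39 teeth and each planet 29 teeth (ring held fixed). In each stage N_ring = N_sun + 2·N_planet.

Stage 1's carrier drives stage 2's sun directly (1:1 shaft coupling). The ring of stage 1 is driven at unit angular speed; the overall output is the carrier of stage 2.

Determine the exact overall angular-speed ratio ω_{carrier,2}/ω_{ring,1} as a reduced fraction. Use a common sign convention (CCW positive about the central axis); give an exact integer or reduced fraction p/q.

1833/10064

Stage 1: N_ring = 27 + 2·10 = 47
Stage 1: 27(ω_s−ω_c) = −47(ω_r−ω_c),  ω_s=0, ω_r=1
Stage 1: 27(0−ω_c) = −47(1−ω_c)  ⇒  74ω_c = 47  ⇒  ω_c = 47/74
  ⇒ ω_c¹/ω_r¹ = 47/74
Stage 2: N_ring = 39 + 2·29 = 97
Stage 2: 39(ω_s−ω_c) = −97(ω_r−ω_c),  ω_r=0, ω_s=1
Stage 2: 39(1−ω_c) = −97(0−ω_c)  ⇒  136ω_c = 39  ⇒  ω_c = 39/136
  ⇒ ω_c²/ω_s² = 39/136
Coupling ω_s² = ω_c¹ ⇒ overall = 47/74 × 39/136 = 1833/10064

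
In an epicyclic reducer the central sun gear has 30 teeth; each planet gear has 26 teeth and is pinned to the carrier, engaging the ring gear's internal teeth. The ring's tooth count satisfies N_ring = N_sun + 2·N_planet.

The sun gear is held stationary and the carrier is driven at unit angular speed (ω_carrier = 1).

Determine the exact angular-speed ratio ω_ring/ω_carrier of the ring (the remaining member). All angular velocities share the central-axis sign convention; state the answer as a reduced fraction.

56/41

N_ring = 30 + 2·26 = 82
30(ω_s−ω_c) = −82(ω_r−ω_c),  ω_s=0, ω_c=1
ω_r = 1 − (30/82)(0−1) = 56/41
ω_r/ω_c = 56/41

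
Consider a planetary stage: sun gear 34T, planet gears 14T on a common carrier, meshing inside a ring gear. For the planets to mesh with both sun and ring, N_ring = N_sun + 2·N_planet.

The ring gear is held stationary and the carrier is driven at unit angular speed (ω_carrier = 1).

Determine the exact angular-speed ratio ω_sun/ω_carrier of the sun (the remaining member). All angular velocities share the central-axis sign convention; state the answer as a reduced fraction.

48/17

N_ring = 34 + 2·14 = 62
34(ω_s−ω_c) = −62(ω_r−ω_c),  ω_r=0, ω_c=1
ω_s = 1 − (62/34)(0−1) = 48/17
ω_s/ω_c = 48/17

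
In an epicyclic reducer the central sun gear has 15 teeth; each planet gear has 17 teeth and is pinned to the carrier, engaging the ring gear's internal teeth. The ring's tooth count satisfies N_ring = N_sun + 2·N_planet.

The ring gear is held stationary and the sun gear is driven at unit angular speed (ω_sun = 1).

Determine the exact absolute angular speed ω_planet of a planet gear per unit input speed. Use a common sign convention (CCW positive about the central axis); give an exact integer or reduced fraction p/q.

N_ring = 15 + 2·17 = 49
15(ω_s−ω_c) = −49(ω_r−ω_c),  ω_r=0, ω_s=1
15(1−ω_c) = −49(0−ω_c)  ⇒  64ω_c = 15  ⇒  ω_c = 15/64
sun–planet: 15·(1−15/64) = −17·(ω_p−ω_c)  ⇒  ω_p−ω_c = −(15/17)·(49/64) = -735/1088
ω_p = 15/64 − 735/1088 = -15/34

-15/34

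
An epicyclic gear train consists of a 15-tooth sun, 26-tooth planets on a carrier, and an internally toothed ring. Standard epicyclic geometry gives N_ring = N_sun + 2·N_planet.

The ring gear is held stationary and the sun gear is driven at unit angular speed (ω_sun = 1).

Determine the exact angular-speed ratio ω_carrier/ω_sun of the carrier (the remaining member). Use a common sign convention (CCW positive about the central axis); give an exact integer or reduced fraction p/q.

N_ring = 15 + 2·26 = 67
15(ω_s−ω_c) = −67(ω_r−ω_c),  ω_r=0, ω_s=1
15(1−ω_c) = −67(0−ω_c)  ⇒  82ω_c = 15  ⇒  ω_c = 15/82
ω_c/ω_s = 15/82

15/82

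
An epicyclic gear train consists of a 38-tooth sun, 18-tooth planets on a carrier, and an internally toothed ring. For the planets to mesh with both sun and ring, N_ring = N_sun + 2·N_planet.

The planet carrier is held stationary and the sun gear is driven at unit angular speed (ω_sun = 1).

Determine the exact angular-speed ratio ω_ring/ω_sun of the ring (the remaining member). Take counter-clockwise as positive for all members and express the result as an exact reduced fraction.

N_ring = 38 + 2·18 = 74
38(ω_s−ω_c) = −74(ω_r−ω_c),  ω_c=0, ω_s=1
ω_r = 0 − (38/74)(1−0) = -19/37
ω_r/ω_s = -19/37

-19/37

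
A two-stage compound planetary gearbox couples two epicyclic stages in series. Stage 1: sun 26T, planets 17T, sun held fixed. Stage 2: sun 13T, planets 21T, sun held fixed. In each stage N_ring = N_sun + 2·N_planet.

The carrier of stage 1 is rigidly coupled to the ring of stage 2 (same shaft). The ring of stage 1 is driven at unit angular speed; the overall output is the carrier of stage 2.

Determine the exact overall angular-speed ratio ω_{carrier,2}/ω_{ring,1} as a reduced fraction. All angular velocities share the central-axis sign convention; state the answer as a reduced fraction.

Stage 1: N_ring = 26 + 2·17 = 60
Stage 1: 26(ω_s−ω_c) = −60(ω_r−ω_c),  ω_s=0, ω_r=1
Stage 1: 26(0−ω_c) = −60(1−ω_c)  ⇒  86ω_c = 60  ⇒  ω_c = 30/43
  ⇒ ω_c¹/ω_r¹ = 30/43
Stage 2: N_ring = 13 + 2·21 = 55
Stage 2: 13(ω_s−ω_c) = −55(ω_r−ω_c),  ω_s=0, ω_r=1
Stage 2: 13(0−ω_c) = −55(1−ω_c)  ⇒  68ω_c = 55  ⇒  ω_c = 55/68
  ⇒ ω_c²/ω_r² = 55/68
Coupling ω_r² = ω_c¹ ⇒ overall = 30/43 × 55/68 = 825/1462

825/1462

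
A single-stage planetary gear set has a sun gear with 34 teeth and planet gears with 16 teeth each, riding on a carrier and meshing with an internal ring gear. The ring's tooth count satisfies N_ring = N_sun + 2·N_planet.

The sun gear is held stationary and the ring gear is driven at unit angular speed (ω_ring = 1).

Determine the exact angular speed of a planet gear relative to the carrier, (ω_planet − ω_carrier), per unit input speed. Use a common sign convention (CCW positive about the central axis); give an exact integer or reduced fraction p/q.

N_ring = 34 + 2·16 = 66
34(ω_s−ω_c) = −66(ω_r−ω_c),  ω_s=0, ω_r=1
34(0−ω_c) = −66(1−ω_c)  ⇒  100ω_c = 66  ⇒  ω_c = 33/50
sun–planet: 34·(0−33/50) = −16·(ω_p−ω_c)  ⇒  ω_p−ω_c = −(34/16)·(-33/50) = 561/400

561/400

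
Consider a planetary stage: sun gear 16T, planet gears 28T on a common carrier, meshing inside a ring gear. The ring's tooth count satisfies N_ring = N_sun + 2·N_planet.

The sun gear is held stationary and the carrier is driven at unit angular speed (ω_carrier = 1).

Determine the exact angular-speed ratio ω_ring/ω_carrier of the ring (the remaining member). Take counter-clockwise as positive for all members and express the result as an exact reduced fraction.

N_ring = 16 + 2·28 = 72
16(ω_s−ω_c) = −72(ω_r−ω_c),  ω_s=0, ω_c=1
ω_r = 1 − (16/72)(0−1) = 11/9
ω_r/ω_c = 11/9

11/9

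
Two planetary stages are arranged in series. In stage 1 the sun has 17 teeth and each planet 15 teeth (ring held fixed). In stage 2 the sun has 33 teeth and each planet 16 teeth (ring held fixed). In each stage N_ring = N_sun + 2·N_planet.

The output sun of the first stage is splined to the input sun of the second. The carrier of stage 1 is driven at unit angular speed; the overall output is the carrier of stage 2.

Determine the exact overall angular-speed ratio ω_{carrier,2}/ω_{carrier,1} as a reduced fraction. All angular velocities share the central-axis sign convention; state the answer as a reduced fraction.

1056/833

Stage 1: N_ring = 17 + 2·15 = 47
Stage 1: 17(ω_s−ω_c) = −47(ω_r−ω_c),  ω_r=0, ω_c=1
Stage 1: ω_s = 1 − (47/17)(0−1) = 64/17
  ⇒ ω_s¹/ω_c¹ = 64/17
Stage 2: N_ring = 33 + 2·16 = 65
Stage 2: 33(ω_s−ω_c) = −65(ω_r−ω_c),  ω_r=0, ω_s=1
Stage 2: 33(1−ω_c) = −65(0−ω_c)  ⇒  98ω_c = 33  ⇒  ω_c = 33/98
  ⇒ ω_c²/ω_s² = 33/98
Coupling ω_s² = ω_s¹ ⇒ overall = 64/17 × 33/98 = 1056/833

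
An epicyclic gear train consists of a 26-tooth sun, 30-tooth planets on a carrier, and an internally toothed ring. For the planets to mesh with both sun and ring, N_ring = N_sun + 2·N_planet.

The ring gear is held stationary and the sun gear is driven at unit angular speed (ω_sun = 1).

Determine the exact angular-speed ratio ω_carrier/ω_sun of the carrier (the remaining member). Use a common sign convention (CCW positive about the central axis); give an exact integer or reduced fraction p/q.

N_ring = 26 + 2·30 = 86
26(ω_s−ω_c) = −86(ω_r−ω_c),  ω_r=0, ω_s=1
26(1−ω_c) = −86(0−ω_c)  ⇒  112ω_c = 26  ⇒  ω_c = 13/56
ω_c/ω_s = 13/56

13/56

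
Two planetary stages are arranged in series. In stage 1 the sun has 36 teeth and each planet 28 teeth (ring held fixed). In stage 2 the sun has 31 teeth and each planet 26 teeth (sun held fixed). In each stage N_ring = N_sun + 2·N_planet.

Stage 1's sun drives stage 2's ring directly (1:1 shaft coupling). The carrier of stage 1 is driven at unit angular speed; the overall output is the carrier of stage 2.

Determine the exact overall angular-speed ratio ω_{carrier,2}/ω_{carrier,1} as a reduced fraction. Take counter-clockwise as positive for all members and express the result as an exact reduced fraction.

Stage 1: N_ring = 36 + 2·28 = 92
Stage 1: 36(ω_s−ω_c) = −92(ω_r−ω_c),  ω_r=0, ω_c=1
Stage 1: ω_s = 1 − (92/36)(0−1) = 32/9
  ⇒ ω_s¹/ω_c¹ = 32/9
Stage 2: N_ring = 31 + 2·26 = 83
Stage 2: 31(ω_s−ω_c) = −83(ω_r−ω_c),  ω_s=0, ω_r=1
Stage 2: 31(0−ω_c) = −83(1−ω_c)  ⇒  114ω_c = 83  ⇒  ω_c = 83/114
  ⇒ ω_c²/ω_r² = 83/114
Coupling ω_r² = ω_s¹ ⇒ overall = 32/9 × 83/114 = 1328/513

1328/513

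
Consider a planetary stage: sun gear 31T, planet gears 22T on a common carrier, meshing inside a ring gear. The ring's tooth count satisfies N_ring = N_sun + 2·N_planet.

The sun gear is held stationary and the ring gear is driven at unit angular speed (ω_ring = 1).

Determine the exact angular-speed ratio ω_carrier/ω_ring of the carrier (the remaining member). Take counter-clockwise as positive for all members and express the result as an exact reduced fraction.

75/106

N_ring = 31 + 2·22 = 75
31(ω_s−ω_c) = −75(ω_r−ω_c),  ω_s=0, ω_r=1
31(0−ω_c) = −75(1−ω_c)  ⇒  106ω_c = 75  ⇒  ω_c = 75/106
ω_c/ω_r = 75/106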